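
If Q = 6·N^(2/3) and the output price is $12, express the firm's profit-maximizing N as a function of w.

MP_N = (2/3)·6·N^(-1/3) = 4·N^(-1/3).
Setting P·MP_N = w: 48·N^(-1/3) = w.
Solving for N: N^(-1/3) = w/48, so N = (48/w)^(3).

N(w) = 110592/w³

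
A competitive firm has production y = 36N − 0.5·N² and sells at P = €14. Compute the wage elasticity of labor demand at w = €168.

ε = -0.5

From P·MP_N = w with MP_N = 36 − N, labor demand is N(w) = 36 − w/14.
dN/dw = −1/(14) = -1/14.
At w = 168, N = 24, so ε = (dN/dw)·(w/N) = (-1/14)·(168/24) = -0.5.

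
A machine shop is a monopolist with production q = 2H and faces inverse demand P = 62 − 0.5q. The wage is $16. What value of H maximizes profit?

H* = 27

Marginal revenue from the inverse demand is MR = 62 − q.
The marginal product is MP_H = 2.
A monopolist hires until marginal revenue product equals the wage: MR·MP_H = w.
(62 − 2H)·2 = 16, so H = 27.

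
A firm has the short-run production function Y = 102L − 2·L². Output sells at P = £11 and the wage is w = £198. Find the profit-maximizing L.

L* = 21

The marginal product of L is MP_L = 102 − 4L.
A price-taking firm hires until the value of the marginal product equals the wage: P·MP_L = w, so 11·(102 − 4L) = 198.
Then 102 − 4L = 18, giving L = 21.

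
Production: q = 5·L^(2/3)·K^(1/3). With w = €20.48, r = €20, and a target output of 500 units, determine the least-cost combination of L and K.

L* = 125, K* = 64

Cost minimization requires the marginal rate of technical substitution to equal the input-price ratio: MP_L/MP_K = w/r.
Here MP_L/MP_K = (2/3)·(K/L)/(1/3) = 2·(K/L). Setting this equal to 20.48/20 = 1.024 gives K = 0.512L.
Substituting into q = 500: 5·L^(2/3)·(0.512L)^(1/3) = 500.
Solving, L = 125 and K = 64.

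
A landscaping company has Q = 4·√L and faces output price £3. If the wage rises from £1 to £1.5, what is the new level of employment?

From P·MP_L = w with MP_L = 2·L^(-1/2), the labor demand is L(w) = (6/w)^(2).
At w = 1: L = 36. At w = 1.5: L = 16.

L* = 16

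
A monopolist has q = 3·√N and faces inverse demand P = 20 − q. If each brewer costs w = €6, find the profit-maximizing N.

N* = 4

Marginal revenue from the inverse demand is MR = 20 − 2q.
The marginal product is MP_N = 1.5·N^(-1/2).
A monopolist hires until marginal revenue product equals the wage: MR·MP_N = w.
At N, q = 3·√N. Substituting and solving: (20 − 6·√N)·1.5·N^(-1/2) = 6 gives N = 4.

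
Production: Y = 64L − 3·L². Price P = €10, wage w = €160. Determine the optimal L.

L* = 8

The marginal product of L is MP_L = 64 − 6L.
A price-taking firm hires until the value of the marginal product equals the wage: P·MP_L = w, so 10·(64 − 6L) = 160.
Then 64 − 6L = 16, giving L = 8.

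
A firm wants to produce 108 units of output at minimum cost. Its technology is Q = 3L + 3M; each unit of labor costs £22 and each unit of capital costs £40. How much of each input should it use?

The inputs are perfect substitutes, so the firm uses whichever has the lower cost per unit of output.
Cost per unit of output via L is w/3 = 22/3; via M it is r/3 = 40/3. L is cheaper.
Producing Q = 108 with L alone: L = 36, M = 0.

L* = 36, M* = 0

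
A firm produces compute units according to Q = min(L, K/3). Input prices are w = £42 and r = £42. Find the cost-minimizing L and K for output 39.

L* = 39, K* = 117

With a fixed-proportions technology, the cost-minimizing bundle uses no slack in either input: L = K/3 = Q.
So L = 39 and K = 3·39 = 117.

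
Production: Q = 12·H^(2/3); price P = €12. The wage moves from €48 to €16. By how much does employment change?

ΔH = 208

From P·MP_H = w with MP_H = 8·H^(-1/3), the labor demand is H(w) = (96/w)^(3).
At w = 48: H = 8. At w = 16: H = 216.
ΔH = 216 − 8 = 208.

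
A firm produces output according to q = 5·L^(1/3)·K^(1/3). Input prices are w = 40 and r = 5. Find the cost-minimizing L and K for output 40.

L* = 8, K* = 64

Cost minimization requires the marginal rate of technical substitution to equal the input-price ratio: MP_L/MP_K = w/r.
Here MP_L/MP_K = (1/3)·(K/L)/(1/3) = (K/L). Setting this equal to 40/5 = 8 gives K = 8L.
Substituting into q = 40: 5·L^(1/3)·(8L)^(1/3) = 40.
Solving, L = 8 and K = 64.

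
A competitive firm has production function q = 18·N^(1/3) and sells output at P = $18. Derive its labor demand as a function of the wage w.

N(w) = (108/w)^(3/2)

MP_N = (1/3)·18·N^(-2/3) = 6·N^(-2/3).
Setting P·MP_N = w: 108·N^(-2/3) = w.
Solving for N: N^(-2/3) = w/108, so N = (108/w)^(3/2).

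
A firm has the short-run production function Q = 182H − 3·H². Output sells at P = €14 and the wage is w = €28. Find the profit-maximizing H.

The marginal product of H is MP_H = 182 − 6H.
A price-taking firm hires until the value of the marginal product equals the wage: P·MP_H = w, so 14·(182 − 6H) = 28.
Then 182 − 6H = 2, giving H = 30.

H* = 30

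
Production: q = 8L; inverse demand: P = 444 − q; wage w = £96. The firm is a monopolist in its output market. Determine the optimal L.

L* = 27

Marginal revenue from the inverse demand is MR = 444 − 2q.
The marginal product is MP_L = 8.
A monopolist hires until marginal revenue product equals the wage: MR·MP_L = w.
(444 − 16L)·8 = 96, so L = 27.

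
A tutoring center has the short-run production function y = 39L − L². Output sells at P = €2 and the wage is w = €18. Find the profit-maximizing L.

L* = 15

The marginal product of L is MP_L = 39 − 2L.
A price-taking firm hires until the value of the marginal product equals the wage: P·MP_L = w, so 2·(39 − 2L) = 18.
Then 39 − 2L = 9, giving L = 15.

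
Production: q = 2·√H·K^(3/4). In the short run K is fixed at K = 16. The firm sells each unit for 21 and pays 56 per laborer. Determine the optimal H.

With K = 16, MP_H = (1/2)·2·H^(-1/2)·16^(3/4) = 8·H^(-1/2).
Profit maximization for a price taker requires P·MP_H = w: 21·8·H^(-1/2) = 56.
So H^(-1/2) = 1/3, which gives H = 9.

H* = 9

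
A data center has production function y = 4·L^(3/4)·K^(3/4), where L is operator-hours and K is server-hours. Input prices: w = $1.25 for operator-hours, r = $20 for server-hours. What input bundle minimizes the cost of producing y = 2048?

L* = 256, K* = 16

Cost minimization requires the marginal rate of technical substitution to equal the input-price ratio: MP_L/MP_K = w/r.
Here MP_L/MP_K = (3/4)·(K/L)/(3/4) = (K/L). Setting this equal to 1.25/20 = 0.0625 gives K = 0.0625L.
Substituting into y = 2048: 4·L^(3/4)·(0.0625L)^(3/4) = 2048.
Solving, L = 256 and K = 16.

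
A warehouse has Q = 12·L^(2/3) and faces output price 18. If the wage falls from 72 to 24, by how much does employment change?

From P·MP_L = w with MP_L = 8·L^(-1/3), the labor demand is L(w) = (144/w)^(3).
At w = 72: L = 8. At w = 24: L = 216.
ΔL = 216 − 8 = 208.

ΔL = 208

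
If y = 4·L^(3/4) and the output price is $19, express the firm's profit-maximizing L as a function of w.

L(w) = (57/w)^(4)

MP_L = (3/4)·4·L^(-1/4) = 3·L^(-1/4).
Setting P·MP_L = w: 57·L^(-1/4) = w.
Solving for L: L^(-1/4) = w/57, so L = (57/w)^(4).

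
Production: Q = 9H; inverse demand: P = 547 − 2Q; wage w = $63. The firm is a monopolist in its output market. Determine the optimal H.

H* = 15

Marginal revenue from the inverse demand is MR = 547 − 4Q.
The marginal product is MP_H = 9.
A monopolist hires until marginal revenue product equals the wage: MR·MP_H = w.
(547 − 36H)·9 = 63, so H = 15.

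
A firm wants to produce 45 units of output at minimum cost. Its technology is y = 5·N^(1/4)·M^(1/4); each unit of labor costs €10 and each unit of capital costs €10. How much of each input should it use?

N* = 81, M* = 81

Cost minimization requires the marginal rate of technical substitution to equal the input-price ratio: MP_N/MP_M = w/r.
Here MP_N/MP_M = (1/4)·(M/N)/(1/4) = (M/N). Setting this equal to 10/10 = 1 gives M = N.
Substituting into y = 45: 5·N^(1/4)·(N)^(1/4) = 45.
Solving, N = 81 and M = 81.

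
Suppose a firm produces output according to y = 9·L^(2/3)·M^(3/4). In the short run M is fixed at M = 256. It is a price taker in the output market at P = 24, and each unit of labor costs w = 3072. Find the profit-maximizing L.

With M = 256, MP_L = (2/3)·9·L^(-1/3)·256^(3/4) = 384·L^(-1/3).
Profit maximization for a price taker requires P·MP_L = w: 24·384·L^(-1/3) = 3072.
So L^(-1/3) = 1/3, which gives L = 27.

L* = 27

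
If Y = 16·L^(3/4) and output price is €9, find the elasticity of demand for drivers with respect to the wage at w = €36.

ε = -4

MP_L = (3/4)·16·L^(-1/4), so P·MP_L = w gives 108·L^(-1/4) = w.
Solving, L(w) = (108/w)^(4). This is a constant-elasticity form: L ∝ w^(−4), so ε = −4.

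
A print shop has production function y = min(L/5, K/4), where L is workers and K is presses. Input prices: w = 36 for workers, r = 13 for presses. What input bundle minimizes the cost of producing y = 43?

L* = 215, K* = 172

With a fixed-proportions technology, the cost-minimizing bundle uses no slack in either input: L/5 = K/4 = y.
So L = 5·43 = 215 and K = 4·43 = 172.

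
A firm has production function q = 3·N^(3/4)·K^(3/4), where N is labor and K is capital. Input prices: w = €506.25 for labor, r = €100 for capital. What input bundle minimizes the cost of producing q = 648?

N* = 16, K* = 81

Cost minimization requires the marginal rate of technical substitution to equal the input-price ratio: MP_N/MP_K = w/r.
Here MP_N/MP_K = (3/4)·(K/N)/(3/4) = (K/N). Setting this equal to 506.25/100 = 5.0625 gives K = 5.0625N.
Substituting into q = 648: 3·N^(3/4)·(5.0625N)^(3/4) = 648.
Solving, N = 16 and K = 81.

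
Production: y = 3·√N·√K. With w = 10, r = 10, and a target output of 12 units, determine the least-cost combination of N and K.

Cost minimization requires the marginal rate of technical substitution to equal the input-price ratio: MP_N/MP_K = w/r.
Here MP_N/MP_K = (1/2)·(K/N)/(1/2) = (K/N). Setting this equal to 10/10 = 1 gives K = N.
Substituting into y = 12: 3·N^(1/2)·(N)^(1/2) = 12.
Solving, N = 4 and K = 4.

N* = 4, K* = 4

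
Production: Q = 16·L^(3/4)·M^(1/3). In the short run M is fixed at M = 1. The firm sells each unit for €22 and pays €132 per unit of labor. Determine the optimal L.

L* = 16

With M = 1, MP_L = (3/4)·16·L^(-1/4)·1^(1/3) = 12·L^(-1/4).
Profit maximization for a price taker requires P·MP_L = w: 22·12·L^(-1/4) = 132.
So L^(-1/4) = 0.5, which gives L = 16.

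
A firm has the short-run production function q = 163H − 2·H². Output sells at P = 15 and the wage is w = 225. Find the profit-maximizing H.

The marginal product of H is MP_H = 163 − 4H.
A price-taking firm hires until the value of the marginal product equals the wage: P·MP_H = w, so 15·(163 − 4H) = 225.
Then 163 − 4H = 15, giving H = 37.

H* = 37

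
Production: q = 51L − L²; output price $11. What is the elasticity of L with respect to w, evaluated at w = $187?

ε = -0.5

From P·MP_L = w with MP_L = 51 − 2L, labor demand is L(w) = (51 − w/11)/2.
dL/dw = −1/(22) = -1/22.
At w = 187, L = 17, so ε = (dL/dw)·(w/L) = (-1/22)·(187/17) = -0.5.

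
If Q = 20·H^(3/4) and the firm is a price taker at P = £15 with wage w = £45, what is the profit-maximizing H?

H* = 625

MP_H = (3/4)·20·H^(-1/4) = 15·H^(-1/4).
Profit maximization for a price taker requires P·MP_H = w: 15·15·H^(-1/4) = 45.
So H^(-1/4) = 0.2, which gives H = 625.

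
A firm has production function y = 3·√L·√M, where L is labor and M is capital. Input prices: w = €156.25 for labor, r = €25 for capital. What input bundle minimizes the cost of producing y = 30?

L* = 4, M* = 25

Cost minimization requires the marginal rate of technical substitution to equal the input-price ratio: MP_L/MP_M = w/r.
Here MP_L/MP_M = (1/2)·(M/L)/(1/2) = (M/L). Setting this equal to 156.25/25 = 6.25 gives M = 6.25L.
Substituting into y = 30: 3·L^(1/2)·(6.25L)^(1/2) = 30.
Solving, L = 4 and M = 25.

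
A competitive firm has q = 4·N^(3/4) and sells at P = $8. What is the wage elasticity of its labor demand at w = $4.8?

MP_N = (3/4)·4·N^(-1/4), so P·MP_N = w gives 24·N^(-1/4) = w.
Solving, N(w) = (24/w)^(4). This is a constant-elasticity form: N ∝ w^(−4), so ε = −4.

ε = -4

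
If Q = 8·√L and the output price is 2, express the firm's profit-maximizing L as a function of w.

MP_L = (1/2)·8·L^(-1/2) = 4·L^(-1/2).
Setting P·MP_L = w: 8·L^(-1/2) = w.
Solving for L: L^(-1/2) = w/8, so L = (8/w)^(2).

L(w) = 64/w²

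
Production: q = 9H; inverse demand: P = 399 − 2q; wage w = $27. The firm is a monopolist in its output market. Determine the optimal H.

H* = 11

Marginal revenue from the inverse demand is MR = 399 − 4q.
The marginal product is MP_H = 9.
A monopolist hires until marginal revenue product equals the wage: MR·MP_H = w.
(399 − 36H)·9 = 27, so H = 11.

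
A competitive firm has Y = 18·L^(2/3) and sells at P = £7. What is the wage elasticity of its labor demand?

ε = -3

MP_L = (2/3)·18·L^(-1/3), so P·MP_L = w gives 84·L^(-1/3) = w.
Solving, L(w) = (84/w)^(3). This is a constant-elasticity form: L ∝ w^(−3), so ε = −3.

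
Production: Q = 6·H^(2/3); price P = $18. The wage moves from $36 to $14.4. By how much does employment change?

From P·MP_H = w with MP_H = 4·H^(-1/3), the labor demand is H(w) = (72/w)^(3).
At w = 36: H = 8. At w = 14.4: H = 125.
ΔH = 125 − 8 = 117.

ΔH = 117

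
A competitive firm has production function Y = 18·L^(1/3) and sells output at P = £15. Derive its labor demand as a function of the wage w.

MP_L = (1/3)·18·L^(-2/3) = 6·L^(-2/3).
Setting P·MP_L = w: 90·L^(-2/3) = w.
Solving for L: L^(-2/3) = w/90, so L = (90/w)^(3/2).

L(w) = (90/w)^(3/2)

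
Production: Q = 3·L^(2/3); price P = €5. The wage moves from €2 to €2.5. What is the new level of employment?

L* = 64

From P·MP_L = w with MP_L = 2·L^(-1/3), the labor demand is L(w) = (10/w)^(3).
At w = 2: L = 125. At w = 2.5: L = 64.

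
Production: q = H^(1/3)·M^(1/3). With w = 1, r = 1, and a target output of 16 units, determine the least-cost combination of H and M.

Cost minimization requires the marginal rate of technical substitution to equal the input-price ratio: MP_H/MP_M = w/r.
Here MP_H/MP_M = (1/3)·(M/H)/(1/3) = (M/H). Setting this equal to 1/1 = 1 gives M = H.
Substituting into q = 16: H^(1/3)·(H)^(1/3) = 16.
Solving, H = 64 and M = 64.

H* = 64, M* = 64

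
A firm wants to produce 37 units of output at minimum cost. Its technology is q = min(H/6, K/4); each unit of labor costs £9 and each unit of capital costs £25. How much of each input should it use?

With a fixed-proportions technology, the cost-minimizing bundle uses no slack in either input: H/6 = K/4 = q.
So H = 6·37 = 222 and K = 4·37 = 148.

H* = 222, K* = 148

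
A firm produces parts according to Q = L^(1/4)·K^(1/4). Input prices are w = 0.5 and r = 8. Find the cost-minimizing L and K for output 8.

L* = 256, K* = 16

Cost minimization requires the marginal rate of technical substitution to equal the input-price ratio: MP_L/MP_K = w/r.
Here MP_L/MP_K = (1/4)·(K/L)/(1/4) = (K/L). Setting this equal to 0.5/8 = 0.0625 gives K = 0.0625L.
Substituting into Q = 8: L^(1/4)·(0.0625L)^(1/4) = 8.
Solving, L = 256 and K = 16.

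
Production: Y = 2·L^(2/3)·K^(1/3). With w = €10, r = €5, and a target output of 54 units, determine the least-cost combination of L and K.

Cost minimization requires the marginal rate of technical substitution to equal the input-price ratio: MP_L/MP_K = w/r.
Here MP_L/MP_K = (2/3)·(K/L)/(1/3) = 2·(K/L). Setting this equal to 10/5 = 2 gives K = L.
Substituting into Y = 54: 2·L^(2/3)·(L)^(1/3) = 54.
Solving, L = 27 and K = 27.

L* = 27, K* = 27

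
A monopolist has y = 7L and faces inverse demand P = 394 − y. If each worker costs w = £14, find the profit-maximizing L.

L* = 28

Marginal revenue from the inverse demand is MR = 394 − 2y.
The marginal product is MP_L = 7.
A monopolist hires until marginal revenue product equals the wage: MR·MP_L = w.
(394 − 14L)·7 = 14, so L = 28.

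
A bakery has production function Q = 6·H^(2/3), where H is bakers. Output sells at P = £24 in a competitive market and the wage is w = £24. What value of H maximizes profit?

MP_H = (2/3)·6·H^(-1/3) = 4·H^(-1/3).
Profit maximization for a price taker requires P·MP_H = w: 24·4·H^(-1/3) = 24.
So H^(-1/3) = 0.25, which gives H = 64.

H* = 64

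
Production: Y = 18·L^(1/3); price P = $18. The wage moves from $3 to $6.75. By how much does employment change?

ΔL = -152

From P·MP_L = w with MP_L = 6·L^(-2/3), the labor demand is L(w) = (108/w)^(3/2).
At w = 3: L = 216. At w = 6.75: L = 64.
ΔL = 64 − 216 = -152.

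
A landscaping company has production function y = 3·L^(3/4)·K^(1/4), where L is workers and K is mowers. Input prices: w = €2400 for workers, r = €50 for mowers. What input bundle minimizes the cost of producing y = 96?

L* = 16, K* = 256

Cost minimization requires the marginal rate of technical substitution to equal the input-price ratio: MP_L/MP_K = w/r.
Here MP_L/MP_K = (3/4)·(K/L)/(1/4) = 3·(K/L). Setting this equal to 2400/50 = 48 gives K = 16L.
Substituting into y = 96: 3·L^(3/4)·(16L)^(1/4) = 96.
Solving, L = 16 and K = 256.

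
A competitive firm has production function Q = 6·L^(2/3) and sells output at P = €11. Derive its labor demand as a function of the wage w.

L(w) = 85184/w³

MP_L = (2/3)·6·L^(-1/3) = 4·L^(-1/3).
Setting P·MP_L = w: 44·L^(-1/3) = w.
Solving for L: L^(-1/3) = w/44, so L = (44/w)^(3).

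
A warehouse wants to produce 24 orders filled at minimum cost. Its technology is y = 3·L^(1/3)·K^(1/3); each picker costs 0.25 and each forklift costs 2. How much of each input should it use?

L* = 64, K* = 8

Cost minimization requires the marginal rate of technical substitution to equal the input-price ratio: MP_L/MP_K = w/r.
Here MP_L/MP_K = (1/3)·(K/L)/(1/3) = (K/L). Setting this equal to 0.25/2 = 0.125 gives K = 0.125L.
Substituting into y = 24: 3·L^(1/3)·(0.125L)^(1/3) = 24.
Solving, L = 64 and K = 8.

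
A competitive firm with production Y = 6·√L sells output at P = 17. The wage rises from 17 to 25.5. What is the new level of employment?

L* = 4

From P·MP_L = w with MP_L = 3·L^(-1/2), the labor demand is L(w) = (51/w)^(2).
At w = 17: L = 9. At w = 25.5: L = 4.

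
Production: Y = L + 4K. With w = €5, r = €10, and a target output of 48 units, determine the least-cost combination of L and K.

L* = 0, K* = 12

The inputs are perfect substitutes, so the firm uses whichever has the lower cost per unit of output.
Cost per unit of output via L is 5; via K it is 2.5. K is cheaper.
Producing Y = 48 with K alone: L = 0, K = 12.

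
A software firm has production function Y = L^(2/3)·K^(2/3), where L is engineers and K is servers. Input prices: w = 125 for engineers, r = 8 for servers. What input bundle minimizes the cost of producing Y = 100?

L* = 8, K* = 125

Cost minimization requires the marginal rate of technical substitution to equal the input-price ratio: MP_L/MP_K = w/r.
Here MP_L/MP_K = (2/3)·(K/L)/(2/3) = (K/L). Setting this equal to 125/8 = 15.625 gives K = 15.625L.
Substituting into Y = 100: L^(2/3)·(15.625L)^(2/3) = 100.
Solving, L = 8 and K = 125.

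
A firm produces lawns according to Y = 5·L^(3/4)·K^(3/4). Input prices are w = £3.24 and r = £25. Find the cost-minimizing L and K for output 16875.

Cost minimization requires the marginal rate of technical substitution to equal the input-price ratio: MP_L/MP_K = w/r.
Here MP_L/MP_K = (3/4)·(K/L)/(3/4) = (K/L). Setting this equal to 3.24/25 = 0.1296 gives K = 0.1296L.
Substituting into Y = 16875: 5·L^(3/4)·(0.1296L)^(3/4) = 16875.
Solving, L = 625 and K = 81.

L* = 625, K* = 81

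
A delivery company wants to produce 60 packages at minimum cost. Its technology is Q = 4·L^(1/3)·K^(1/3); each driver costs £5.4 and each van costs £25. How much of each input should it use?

Cost minimization requires the marginal rate of technical substitution to equal the input-price ratio: MP_L/MP_K = w/r.
Here MP_L/MP_K = (1/3)·(K/L)/(1/3) = (K/L). Setting this equal to 5.4/25 = 0.216 gives K = 0.216L.
Substituting into Q = 60: 4·L^(1/3)·(0.216L)^(1/3) = 60.
Solving, L = 125 and K = 27.

L* = 125, K* = 27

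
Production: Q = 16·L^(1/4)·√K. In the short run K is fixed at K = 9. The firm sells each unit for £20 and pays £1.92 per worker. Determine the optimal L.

With K = 9, MP_L = (1/4)·16·L^(-3/4)·9^(1/2) = 12·L^(-3/4).
Profit maximization for a price taker requires P·MP_L = w: 20·12·L^(-3/4) = 1.92.
So L^(-3/4) = 0.008, which gives L = 625.

L* = 625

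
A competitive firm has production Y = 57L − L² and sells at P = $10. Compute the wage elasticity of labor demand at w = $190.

ε = -0.5

From P·MP_L = w with MP_L = 57 − 2L, labor demand is L(w) = (57 − w/10)/2.
dL/dw = −1/(20) = -0.05.
At w = 190, L = 19, so ε = (dL/dw)·(w/L) = (-0.05)·(190/19) = -0.5.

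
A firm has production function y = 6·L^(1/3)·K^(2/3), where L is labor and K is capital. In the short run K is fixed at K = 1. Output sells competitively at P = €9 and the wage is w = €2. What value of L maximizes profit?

L* = 27

With K = 1, MP_L = (1/3)·6·L^(-2/3)·1^(2/3) = 2·L^(-2/3).
Profit maximization for a price taker requires P·MP_L = w: 9·2·L^(-2/3) = 2.
So L^(-2/3) = 1/9, which gives L = 27.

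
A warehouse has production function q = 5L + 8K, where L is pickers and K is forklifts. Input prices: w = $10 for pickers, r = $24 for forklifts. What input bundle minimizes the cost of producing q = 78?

L* = 15.6, K* = 0

The inputs are perfect substitutes, so the firm uses whichever has the lower cost per unit of output.
Cost per unit of output via L is w/5 = 2; via K it is r/8 = 3. L is cheaper.
Producing q = 78 with L alone: L = 15.6, K = 0.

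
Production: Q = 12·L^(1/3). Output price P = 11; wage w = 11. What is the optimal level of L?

L* = 8

MP_L = (1/3)·12·L^(-2/3) = 4·L^(-2/3).
Profit maximization for a price taker requires P·MP_L = w: 11·4·L^(-2/3) = 11.
So L^(-2/3) = 0.25, which gives L = 8.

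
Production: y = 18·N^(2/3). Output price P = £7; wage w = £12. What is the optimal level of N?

MP_N = (2/3)·18·N^(-1/3) = 12·N^(-1/3).
Profit maximization for a price taker requires P·MP_N = w: 7·12·N^(-1/3) = 12.
So N^(-1/3) = 1/7, which gives N = 343.

N* = 343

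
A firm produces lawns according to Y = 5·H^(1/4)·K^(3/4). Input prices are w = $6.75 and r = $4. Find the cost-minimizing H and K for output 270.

H* = 16, K* = 81

Cost minimization requires the marginal rate of technical substitution to equal the input-price ratio: MP_H/MP_K = w/r.
Here MP_H/MP_K = (1/4)·(K/H)/(3/4) = (1/3)·(K/H). Setting this equal to 6.75/4 = 1.6875 gives K = 5.0625H.
Substituting into Y = 270: 5·H^(1/4)·(5.0625H)^(3/4) = 270.
Solving, H = 16 and K = 81.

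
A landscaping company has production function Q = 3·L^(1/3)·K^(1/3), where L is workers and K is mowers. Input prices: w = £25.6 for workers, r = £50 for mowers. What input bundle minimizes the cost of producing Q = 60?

L* = 125, K* = 64

Cost minimization requires the marginal rate of technical substitution to equal the input-price ratio: MP_L/MP_K = w/r.
Here MP_L/MP_K = (1/3)·(K/L)/(1/3) = (K/L). Setting this equal to 25.6/50 = 0.512 gives K = 0.512L.
Substituting into Q = 60: 3·L^(1/3)·(0.512L)^(1/3) = 60.
Solving, L = 125 and K = 64.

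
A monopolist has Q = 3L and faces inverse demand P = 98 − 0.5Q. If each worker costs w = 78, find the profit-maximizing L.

L* = 24

Marginal revenue from the inverse demand is MR = 98 − Q.
The marginal product is MP_L = 3.
A monopolist hires until marginal revenue product equals the wage: MR·MP_L = w.
(98 − 3L)·3 = 78, so L = 24.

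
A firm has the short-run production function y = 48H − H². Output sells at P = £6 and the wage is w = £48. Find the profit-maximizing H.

The marginal product of H is MP_H = 48 − 2H.
A price-taking firm hires until the value of the marginal product equals the wage: P·MP_H = w, so 6·(48 − 2H) = 48.
Then 48 − 2H = 8, giving H = 20.

H* = 20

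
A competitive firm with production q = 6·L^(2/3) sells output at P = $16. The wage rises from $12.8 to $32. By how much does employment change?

From P·MP_L = w with MP_L = 4·L^(-1/3), the labor demand is L(w) = (64/w)^(3).
At w = 12.8: L = 125. At w = 32: L = 8.
ΔL = 8 − 125 = -117.

ΔL = -117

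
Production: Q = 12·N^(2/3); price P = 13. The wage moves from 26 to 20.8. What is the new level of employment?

From P·MP_N = w with MP_N = 8·N^(-1/3), the labor demand is N(w) = (104/w)^(3).
At w = 26: N = 64. At w = 20.8: N = 125.

N* = 125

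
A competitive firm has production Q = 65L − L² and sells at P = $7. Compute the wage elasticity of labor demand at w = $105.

From P·MP_L = w with MP_L = 65 − 2L, labor demand is L(w) = (65 − w/7)/2.
dL/dw = −1/(14) = -1/14.
At w = 105, L = 25, so ε = (dL/dw)·(w/L) = (-1/14)·(105/25) = -0.3.

ε = -0.3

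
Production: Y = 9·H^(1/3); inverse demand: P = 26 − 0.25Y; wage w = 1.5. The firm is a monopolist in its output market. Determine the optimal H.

Marginal revenue from the inverse demand is MR = 26 − 0.5Y.
The marginal product is MP_H = 3·H^(-2/3).
A monopolist hires until marginal revenue product equals the wage: MR·MP_H = w.
At H, Y = 9·H^(1/3). Substituting and solving: (26 − 4.5·H^(1/3))·3·H^(-2/3) = 1.5 gives H = 64.

H* = 64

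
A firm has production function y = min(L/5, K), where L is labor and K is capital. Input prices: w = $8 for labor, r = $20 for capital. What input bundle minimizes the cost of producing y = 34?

With a fixed-proportions technology, the cost-minimizing bundle uses no slack in either input: L/5 = K = y.
So L = 5·34 = 170 and K = 34.

L* = 170, K* = 34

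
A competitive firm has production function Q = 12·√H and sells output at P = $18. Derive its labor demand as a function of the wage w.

H(w) = 11664/w²

MP_H = (1/2)·12·H^(-1/2) = 6·H^(-1/2).
Setting P·MP_H = w: 108·H^(-1/2) = w.
Solving for H: H^(-1/2) = w/108, so H = (108/w)^(2).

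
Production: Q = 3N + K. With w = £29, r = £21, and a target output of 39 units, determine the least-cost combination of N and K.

N* = 13, K* = 0

The inputs are perfect substitutes, so the firm uses whichever has the lower cost per unit of output.
Cost per unit of output via N is 29/3; via K it is 21. N is cheaper.
Producing Q = 39 with N alone: N = 13, K = 0.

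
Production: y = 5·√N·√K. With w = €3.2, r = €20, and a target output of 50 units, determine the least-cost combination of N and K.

Cost minimization requires the marginal rate of technical substitution to equal the input-price ratio: MP_N/MP_K = w/r.
Here MP_N/MP_K = (1/2)·(K/N)/(1/2) = (K/N). Setting this equal to 3.2/20 = 0.16 gives K = 0.16N.
Substituting into y = 50: 5·N^(1/2)·(0.16N)^(1/2) = 50.
Solving, N = 25 and K = 4.

N* = 25, K* = 4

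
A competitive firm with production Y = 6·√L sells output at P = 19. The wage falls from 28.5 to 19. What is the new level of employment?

L* = 9

From P·MP_L = w with MP_L = 3·L^(-1/2), the labor demand is L(w) = (57/w)^(2).
At w = 28.5: L = 4. At w = 19: L = 9.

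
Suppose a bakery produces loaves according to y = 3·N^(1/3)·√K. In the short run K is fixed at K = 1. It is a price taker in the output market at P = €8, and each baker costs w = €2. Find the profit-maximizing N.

With K = 1, MP_N = (1/3)·3·N^(-2/3)·1^(1/2) = N^(-2/3).
Profit maximization for a price taker requires P·MP_N = w: 8·N^(-2/3) = 2.
So N^(-2/3) = 0.25, which gives N = 8.

N* = 8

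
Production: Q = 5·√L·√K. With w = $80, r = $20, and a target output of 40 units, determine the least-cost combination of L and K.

Cost minimization requires the marginal rate of technical substitution to equal the input-price ratio: MP_L/MP_K = w/r.
Here MP_L/MP_K = (1/2)·(K/L)/(1/2) = (K/L). Setting this equal to 80/20 = 4 gives K = 4L.
Substituting into Q = 40: 5·L^(1/2)·(4L)^(1/2) = 40.
Solving, L = 4 and K = 16.

L* = 4, K* = 16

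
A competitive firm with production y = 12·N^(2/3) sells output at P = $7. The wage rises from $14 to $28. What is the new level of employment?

From P·MP_N = w with MP_N = 8·N^(-1/3), the labor demand is N(w) = (56/w)^(3).
At w = 14: N = 64. At w = 28: N = 8.

N* = 8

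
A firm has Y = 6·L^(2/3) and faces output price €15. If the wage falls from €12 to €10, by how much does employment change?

ΔL = 91

From P·MP_L = w with MP_L = 4·L^(-1/3), the labor demand is L(w) = (60/w)^(3).
At w = 12: L = 125. At w = 10: L = 216.
ΔL = 216 − 125 = 91.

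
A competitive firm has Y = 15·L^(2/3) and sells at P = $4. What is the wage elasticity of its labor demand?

ε = -3

MP_L = (2/3)·15·L^(-1/3), so P·MP_L = w gives 40·L^(-1/3) = w.
Solving, L(w) = (40/w)^(3). This is a constant-elasticity form: L ∝ w^(−3), so ε = −3.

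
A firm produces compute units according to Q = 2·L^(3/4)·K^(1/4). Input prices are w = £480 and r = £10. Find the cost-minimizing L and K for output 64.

Cost minimization requires the marginal rate of technical substitution to equal the input-price ratio: MP_L/MP_K = w/r.
Here MP_L/MP_K = (3/4)·(K/L)/(1/4) = 3·(K/L). Setting this equal to 480/10 = 48 gives K = 16L.
Substituting into Q = 64: 2·L^(3/4)·(16L)^(1/4) = 64.
Solving, L = 16 and K = 256.

L* = 16, K* = 256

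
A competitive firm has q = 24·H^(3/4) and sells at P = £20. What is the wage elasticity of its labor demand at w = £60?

MP_H = (3/4)·24·H^(-1/4), so P·MP_H = w gives 360·H^(-1/4) = w.
Solving, H(w) = (360/w)^(4). This is a constant-elasticity form: H ∝ w^(−4), so ε = −4.

ε = -4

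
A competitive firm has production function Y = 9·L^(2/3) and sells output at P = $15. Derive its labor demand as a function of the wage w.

L(w) = 729000/w³

MP_L = (2/3)·9·L^(-1/3) = 6·L^(-1/3).
Setting P·MP_L = w: 90·L^(-1/3) = w.
Solving for L: L^(-1/3) = w/90, so L = (90/w)^(3).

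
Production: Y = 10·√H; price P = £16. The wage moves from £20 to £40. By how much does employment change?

ΔH = -12

From P·MP_H = w with MP_H = 5·H^(-1/2), the labor demand is H(w) = (80/w)^(2).
At w = 20: H = 16. At w = 40: H = 4.
ΔH = 4 − 16 = -12.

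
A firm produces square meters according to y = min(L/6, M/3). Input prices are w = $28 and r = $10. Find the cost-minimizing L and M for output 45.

L* = 270, M* = 135

With a fixed-proportions technology, the cost-minimizing bundle uses no slack in either input: L/6 = M/3 = y.
So L = 6·45 = 270 and M = 3·45 = 135.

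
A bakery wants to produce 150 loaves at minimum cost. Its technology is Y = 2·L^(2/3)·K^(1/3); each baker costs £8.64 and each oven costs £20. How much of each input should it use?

L* = 125, K* = 27

Cost minimization requires the marginal rate of technical substitution to equal the input-price ratio: MP_L/MP_K = w/r.
Here MP_L/MP_K = (2/3)·(K/L)/(1/3) = 2·(K/L). Setting this equal to 8.64/20 = 0.432 gives K = 0.216L.
Substituting into Y = 150: 2·L^(2/3)·(0.216L)^(1/3) = 150.
Solving, L = 125 and K = 27.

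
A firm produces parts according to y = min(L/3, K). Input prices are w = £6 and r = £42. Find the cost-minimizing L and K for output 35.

With a fixed-proportions technology, the cost-minimizing bundle uses no slack in either input: L/3 = K = y.
So L = 3·35 = 105 and K = 35.

L* = 105, K* = 35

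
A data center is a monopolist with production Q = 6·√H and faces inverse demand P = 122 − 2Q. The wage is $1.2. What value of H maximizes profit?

H* = 25

Marginal revenue from the inverse demand is MR = 122 − 4Q.
The marginal product is MP_H = 3·H^(-1/2).
A monopolist hires until marginal revenue product equals the wage: MR·MP_H = w.
At H, Q = 6·√H. Substituting and solving: (122 − 24·√H)·3·H^(-1/2) = 1.2 gives H = 25.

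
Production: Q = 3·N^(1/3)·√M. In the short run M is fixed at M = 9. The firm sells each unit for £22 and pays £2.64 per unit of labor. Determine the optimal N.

N* = 125

With M = 9, MP_N = (1/3)·3·N^(-2/3)·9^(1/2) = 3·N^(-2/3).
Profit maximization for a price taker requires P·MP_N = w: 22·3·N^(-2/3) = 2.64.
So N^(-2/3) = 0.04, which gives N = 125.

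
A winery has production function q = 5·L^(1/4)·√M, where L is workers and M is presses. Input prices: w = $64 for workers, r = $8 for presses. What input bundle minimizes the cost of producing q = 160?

Cost minimization requires the marginal rate of technical substitution to equal the input-price ratio: MP_L/MP_M = w/r.
Here MP_L/MP_M = (1/4)·(M/L)/(1/2) = 0.5·(M/L). Setting this equal to 64/8 = 8 gives M = 16L.
Substituting into q = 160: 5·L^(1/4)·(16L)^(1/2) = 160.
Solving, L = 16 and M = 256.

L* = 16, M* = 256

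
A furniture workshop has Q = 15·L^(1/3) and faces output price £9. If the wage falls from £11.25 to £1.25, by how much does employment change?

ΔL = 208

From P·MP_L = w with MP_L = 5·L^(-2/3), the labor demand is L(w) = (45/w)^(3/2).
At w = 11.25: L = 8. At w = 1.25: L = 216.
ΔL = 216 − 8 = 208.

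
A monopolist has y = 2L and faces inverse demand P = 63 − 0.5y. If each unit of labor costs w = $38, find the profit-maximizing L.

Marginal revenue from the inverse demand is MR = 63 − y.
The marginal product is MP_L = 2.
A monopolist hires until marginal revenue product equals the wage: MR·MP_L = w.
(63 − 2L)·2 = 38, so L = 22.

L* = 22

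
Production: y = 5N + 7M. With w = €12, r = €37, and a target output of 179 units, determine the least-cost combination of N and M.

The inputs are perfect substitutes, so the firm uses whichever has the lower cost per unit of output.
Cost per unit of output via N is w/5 = 2.4; via M it is r/7 = 37/7. N is cheaper.
Producing y = 179 with N alone: N = 35.8, M = 0.

N* = 35.8, M* = 0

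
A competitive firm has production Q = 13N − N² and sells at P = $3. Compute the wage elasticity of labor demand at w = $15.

From P·MP_N = w with MP_N = 13 − 2N, labor demand is N(w) = (13 − w/3)/2.
dN/dw = −1/(6) = -1/6.
At w = 15, N = 4, so ε = (dN/dw)·(w/N) = (-1/6)·(15/4) = -0.625.

ε = -0.625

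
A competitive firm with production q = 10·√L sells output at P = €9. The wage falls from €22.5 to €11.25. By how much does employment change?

ΔL = 12

From P·MP_L = w with MP_L = 5·L^(-1/2), the labor demand is L(w) = (45/w)^(2).
At w = 22.5: L = 4. At w = 11.25: L = 16.
ΔL = 16 − 4 = 12.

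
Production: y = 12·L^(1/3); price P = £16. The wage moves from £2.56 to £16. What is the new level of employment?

L* = 8

From P·MP_L = w with MP_L = 4·L^(-2/3), the labor demand is L(w) = (64/w)^(3/2).
At w = 2.56: L = 125. At w = 16: L = 8.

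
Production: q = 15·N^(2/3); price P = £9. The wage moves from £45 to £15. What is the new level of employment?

N* = 216

From P·MP_N = w with MP_N = 10·N^(-1/3), the labor demand is N(w) = (90/w)^(3).
At w = 45: N = 8. At w = 15: N = 216.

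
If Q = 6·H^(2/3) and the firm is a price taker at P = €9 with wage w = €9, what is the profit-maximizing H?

H* = 64

MP_H = (2/3)·6·H^(-1/3) = 4·H^(-1/3).
Profit maximization for a price taker requires P·MP_H = w: 9·4·H^(-1/3) = 9.
So H^(-1/3) = 0.25, which gives H = 64.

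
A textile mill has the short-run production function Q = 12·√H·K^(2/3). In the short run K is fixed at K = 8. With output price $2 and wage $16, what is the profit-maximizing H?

H* = 9

With K = 8, MP_H = (1/2)·12·H^(-1/2)·8^(2/3) = 24·H^(-1/2).
Profit maximization for a price taker requires P·MP_H = w: 2·24·H^(-1/2) = 16.
So H^(-1/2) = 1/3, which gives H = 9.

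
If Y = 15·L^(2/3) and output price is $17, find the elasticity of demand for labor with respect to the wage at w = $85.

MP_L = (2/3)·15·L^(-1/3), so P·MP_L = w gives 170·L^(-1/3) = w.
Solving, L(w) = (170/w)^(3). This is a constant-elasticity form: L ∝ w^(−3), so ε = −3.

ε = -3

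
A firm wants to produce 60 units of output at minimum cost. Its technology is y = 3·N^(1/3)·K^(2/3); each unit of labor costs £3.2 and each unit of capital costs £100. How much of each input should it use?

N* = 125, K* = 8

Cost minimization requires the marginal rate of technical substitution to equal the input-price ratio: MP_N/MP_K = w/r.
Here MP_N/MP_K = (1/3)·(K/N)/(2/3) = 0.5·(K/N). Setting this equal to 3.2/100 = 0.032 gives K = 0.064N.
Substituting into y = 60: 3·N^(1/3)·(0.064N)^(2/3) = 60.
Solving, N = 125 and K = 8.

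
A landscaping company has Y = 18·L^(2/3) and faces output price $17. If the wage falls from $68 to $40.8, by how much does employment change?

From P·MP_L = w with MP_L = 12·L^(-1/3), the labor demand is L(w) = (204/w)^(3).
At w = 68: L = 27. At w = 40.8: L = 125.
ΔL = 125 − 27 = 98.

ΔL = 98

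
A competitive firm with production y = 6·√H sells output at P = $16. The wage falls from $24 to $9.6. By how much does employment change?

ΔH = 21

From P·MP_H = w with MP_H = 3·H^(-1/2), the labor demand is H(w) = (48/w)^(2).
At w = 24: H = 4. At w = 9.6: H = 25.
ΔH = 25 − 4 = 21.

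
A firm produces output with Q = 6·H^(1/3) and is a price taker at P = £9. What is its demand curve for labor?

MP_H = (1/3)·6·H^(-2/3) = 2·H^(-2/3).
Setting P·MP_H = w: 18·H^(-2/3) = w.
Solving for H: H^(-2/3) = w/18, so H = (18/w)^(3/2).

H(w) = (18/w)^(3/2)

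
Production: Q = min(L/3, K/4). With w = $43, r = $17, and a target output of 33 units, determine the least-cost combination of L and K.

With a fixed-proportions technology, the cost-minimizing bundle uses no slack in either input: L/3 = K/4 = Q.
So L = 3·33 = 99 and K = 4·33 = 132.

L* = 99, K* = 132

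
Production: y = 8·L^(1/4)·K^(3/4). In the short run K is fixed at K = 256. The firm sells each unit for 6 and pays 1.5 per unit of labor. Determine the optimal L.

With K = 256, MP_L = (1/4)·8·L^(-3/4)·256^(3/4) = 128·L^(-3/4).
Profit maximization for a price taker requires P·MP_L = w: 6·128·L^(-3/4) = 1.5.
So L^(-3/4) = 0.001953125, which gives L = 4096.

L* = 4096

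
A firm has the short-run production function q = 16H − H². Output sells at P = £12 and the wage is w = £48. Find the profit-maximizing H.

H* = 6

The marginal product of H is MP_H = 16 − 2H.
A price-taking firm hires until the value of the marginal product equals the wage: P·MP_H = w, so 12·(16 − 2H) = 48.
Then 16 − 2H = 4, giving H = 6.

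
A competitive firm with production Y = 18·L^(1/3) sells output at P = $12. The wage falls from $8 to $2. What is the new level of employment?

From P·MP_L = w with MP_L = 6·L^(-2/3), the labor demand is L(w) = (72/w)^(3/2).
At w = 8: L = 27. At w = 2: L = 216.

L* = 216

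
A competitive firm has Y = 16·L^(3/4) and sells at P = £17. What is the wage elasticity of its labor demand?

MP_L = (3/4)·16·L^(-1/4), so P·MP_L = w gives 204·L^(-1/4) = w.
Solving, L(w) = (204/w)^(4). This is a constant-elasticity form: L ∝ w^(−4), so ε = −4.

ε = -4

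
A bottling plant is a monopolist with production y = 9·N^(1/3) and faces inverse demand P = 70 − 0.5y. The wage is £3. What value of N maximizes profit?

Marginal revenue from the inverse demand is MR = 70 − y.
The marginal product is MP_N = 3·N^(-2/3).
A monopolist hires until marginal revenue product equals the wage: MR·MP_N = w.
At N, y = 9·N^(1/3). Substituting and solving: (70 − 9·N^(1/3))·3·N^(-2/3) = 3 gives N = 125.

N* = 125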